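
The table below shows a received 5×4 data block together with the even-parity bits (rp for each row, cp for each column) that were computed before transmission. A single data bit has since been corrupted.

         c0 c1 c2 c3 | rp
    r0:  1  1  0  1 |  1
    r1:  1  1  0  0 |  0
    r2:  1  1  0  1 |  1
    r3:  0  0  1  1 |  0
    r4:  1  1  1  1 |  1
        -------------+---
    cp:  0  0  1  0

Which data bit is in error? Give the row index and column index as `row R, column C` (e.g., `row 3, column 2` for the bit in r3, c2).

Recompute each row's even parity and compare to rp:
  r0: data parity 1, sent rp 1 → ok
  r1: data parity 0, sent rp 0 → ok
  r2: data parity 1, sent rp 1 → ok
  r3: data parity 0, sent rp 0 → ok
  r4: data parity 0, sent rp 1 → mismatch
Recompute each column's even parity and compare to cp:
  c0: data parity 0, sent cp 0 → ok
  c1: data parity 0, sent cp 0 → ok
  c2: data parity 0, sent cp 1 → mismatch
  c3: data parity 0, sent cp 0 → ok
Exactly one row (r4) and one column (c2) fail → the flipped bit is at their intersection.

row 4, column 2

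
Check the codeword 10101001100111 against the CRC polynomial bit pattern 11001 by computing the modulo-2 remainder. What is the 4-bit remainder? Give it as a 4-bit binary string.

1101

Modulo-2 division of 10101001100111 by 11001:
  pos 0: 10101 XOR 11001 = 01100
  pos 1: 11000 XOR 11001 = 00001
  pos 5: 10110 XOR 11001 = 01111
  pos 6: 11110 XOR 11001 = 00111
  pos 8: 11111 XOR 11001 = 00110
Remainder = 1101 (nonzero — an error is detected).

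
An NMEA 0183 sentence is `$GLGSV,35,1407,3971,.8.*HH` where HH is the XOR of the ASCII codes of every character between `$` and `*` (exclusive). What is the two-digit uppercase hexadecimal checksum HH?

79

XOR the ASCII codes of the payload characters:
  'G' = 0x47 → acc = 0x47
  'L' = 0x4C → acc = 0x0B
  'G' = 0x47 → acc = 0x4C
  'S' = 0x53 → acc = 0x1F
  'V' = 0x56 → acc = 0x49
  ',' = 0x2C → acc = 0x65
  '3' = 0x33 → acc = 0x56
  '5' = 0x35 → acc = 0x63
  ',' = 0x2C → acc = 0x4F
  '1' = 0x31 → acc = 0x7E
  '4' = 0x34 → acc = 0x4A
  '0' = 0x30 → acc = 0x7A
  '7' = 0x37 → acc = 0x4D
  ',' = 0x2C → acc = 0x61
  '3' = 0x33 → acc = 0x52
  '9' = 0x39 → acc = 0x6B
  '7' = 0x37 → acc = 0x5C
  '1' = 0x31 → acc = 0x6D
  ',' = 0x2C → acc = 0x41
  '.' = 0x2E → acc = 0x6F
  '8' = 0x38 → acc = 0x57
  '.' = 0x2E → acc = 0x79
Checksum = 0x79.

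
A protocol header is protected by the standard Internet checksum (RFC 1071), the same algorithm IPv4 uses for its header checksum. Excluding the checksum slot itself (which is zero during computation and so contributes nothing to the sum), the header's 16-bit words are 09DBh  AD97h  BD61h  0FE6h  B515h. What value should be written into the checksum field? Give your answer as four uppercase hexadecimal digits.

One's-complement addition (fold any carry out of bit 15 back into bit 0):
  0x09DB + 0xAD97 = 0x0B772
  0xB772 + 0xBD61 = 0x174D3 → wrap carry → 0x74D4
  0x74D4 + 0x0FE6 = 0x084BA
  0x84BA + 0xB515 = 0x139CF → wrap carry → 0x39D0
One's-complement sum = 0x39D0.
Checksum = ~0x39D0 & 0xFFFF = 0xC62F.

C62F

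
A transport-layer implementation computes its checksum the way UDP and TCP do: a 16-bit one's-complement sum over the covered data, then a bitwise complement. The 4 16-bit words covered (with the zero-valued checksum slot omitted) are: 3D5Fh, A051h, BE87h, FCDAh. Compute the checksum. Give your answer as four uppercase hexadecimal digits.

One's-complement addition (fold any carry out of bit 15 back into bit 0):
  0x3D5F + 0xA051 = 0x0DDB0
  0xDDB0 + 0xBE87 = 0x19C37 → wrap carry → 0x9C38
  0x9C38 + 0xFCDA = 0x19912 → wrap carry → 0x9913
One's-complement sum = 0x9913.
Checksum = ~0x9913 & 0xFFFF = 0x66EC.

66EC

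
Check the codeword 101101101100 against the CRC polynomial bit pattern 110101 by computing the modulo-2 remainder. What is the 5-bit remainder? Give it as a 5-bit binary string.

Modulo-2 division of 101101101100 by 110101:
  pos 0: 101101 XOR 110101 = 011000
  pos 1: 110001 XOR 110101 = 000100
  pos 4: 100011 XOR 110101 = 010110
  pos 5: 101100 XOR 110101 = 011001
  pos 6: 110010 XOR 110101 = 000111
Remainder = 00111 (nonzero — an error is detected).

00111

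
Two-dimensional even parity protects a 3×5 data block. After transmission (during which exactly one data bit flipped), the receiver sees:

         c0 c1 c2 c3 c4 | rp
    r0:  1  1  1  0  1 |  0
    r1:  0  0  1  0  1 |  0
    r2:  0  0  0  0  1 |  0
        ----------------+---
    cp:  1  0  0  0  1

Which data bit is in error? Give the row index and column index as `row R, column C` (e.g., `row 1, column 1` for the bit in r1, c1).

row 2, column 1

Recompute each row's even parity and compare to rp:
  r0: data parity 0, sent rp 0 → ok
  r1: data parity 0, sent rp 0 → ok
  r2: data parity 1, sent rp 0 → mismatch
Recompute each column's even parity and compare to cp:
  c0: data parity 1, sent cp 1 → ok
  c1: data parity 1, sent cp 0 → mismatch
  c2: data parity 0, sent cp 0 → ok
  c3: data parity 0, sent cp 0 → ok
  c4: data parity 1, sent cp 1 → ok
Exactly one row (r2) and one column (c1) fail → the flipped bit is at their intersection.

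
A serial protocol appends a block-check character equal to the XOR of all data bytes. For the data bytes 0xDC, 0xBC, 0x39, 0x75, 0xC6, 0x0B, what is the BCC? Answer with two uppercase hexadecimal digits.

E1

XOR the bytes together:
  start with 0xDC
  0xDC ⊕ 0xBC = 0x60
  0x60 ⊕ 0x39 = 0x59
  0x59 ⊕ 0x75 = 0x2C
  0x2C ⊕ 0xC6 = 0xEA
  0xEA ⊕ 0x0B = 0xE1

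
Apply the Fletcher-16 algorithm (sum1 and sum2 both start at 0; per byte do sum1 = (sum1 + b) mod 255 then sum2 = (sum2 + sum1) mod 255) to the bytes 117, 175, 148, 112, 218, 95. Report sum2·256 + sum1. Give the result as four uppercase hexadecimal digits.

Running sums (mod 255):
  after byte 0 (117): sum1=117, sum2=117
  after byte 1 (175): sum1=37, sum2=154
  after byte 2 (148): sum1=185, sum2=84
  after byte 3 (112): sum1=42, sum2=126
  after byte 4 (218): sum1=5, sum2=131
  after byte 5 (95): sum1=100, sum2=231
Checksum = sum2·256 + sum1 = 231·256 + 100 = 59236 = 0xE764.

E764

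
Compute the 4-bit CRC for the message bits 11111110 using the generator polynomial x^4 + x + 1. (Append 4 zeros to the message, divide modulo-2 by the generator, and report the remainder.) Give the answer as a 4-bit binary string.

Append 4 zeros: 111111100000. Divide by 10011 (XOR where the leading bit is 1):
  pos 0: 11111 XOR 10011 = 01100
  pos 1: 11001 XOR 10011 = 01010
  pos 2: 10101 XOR 10011 = 00110
  pos 4: 11000 XOR 10011 = 01011
  pos 5: 10110 XOR 10011 = 00101
  pos 7: 10100 XOR 10011 = 00111
Remainder (last 4 bits) = 0111. This is the CRC / FCS.

0111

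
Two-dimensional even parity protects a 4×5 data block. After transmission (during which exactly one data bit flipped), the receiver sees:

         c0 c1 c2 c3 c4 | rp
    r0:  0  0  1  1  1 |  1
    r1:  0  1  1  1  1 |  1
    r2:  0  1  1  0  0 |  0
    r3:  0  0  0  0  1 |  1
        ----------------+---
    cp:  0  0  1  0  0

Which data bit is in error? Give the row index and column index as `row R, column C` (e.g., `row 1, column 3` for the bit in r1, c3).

Recompute each row's even parity and compare to rp:
  r0: data parity 1, sent rp 1 → ok
  r1: data parity 0, sent rp 1 → mismatch
  r2: data parity 0, sent rp 0 → ok
  r3: data parity 1, sent rp 1 → ok
Recompute each column's even parity and compare to cp:
  c0: data parity 0, sent cp 0 → ok
  c1: data parity 0, sent cp 0 → ok
  c2: data parity 1, sent cp 1 → ok
  c3: data parity 0, sent cp 0 → ok
  c4: data parity 1, sent cp 0 → mismatch
Exactly one row (r1) and one column (c4) fail → the flipped bit is at their intersection.

row 1, column 4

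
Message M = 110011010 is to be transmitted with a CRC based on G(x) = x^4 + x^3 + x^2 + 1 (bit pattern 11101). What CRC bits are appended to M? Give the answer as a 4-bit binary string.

Append 4 zeros: 1100110100000. Divide by 11101 (XOR where the leading bit is 1):
  pos 0: 11001 XOR 11101 = 00100
  pos 2: 10010 XOR 11101 = 01111
  pos 3: 11111 XOR 11101 = 00010
  pos 6: 10000 XOR 11101 = 01101
  pos 7: 11010 XOR 11101 = 00111
Remainder (last 4 bits) = 1110. This is the CRC / FCS.

1110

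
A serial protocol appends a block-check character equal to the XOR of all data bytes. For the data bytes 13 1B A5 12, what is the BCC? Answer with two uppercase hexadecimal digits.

BF

XOR the bytes together:
  start with 0x13
  0x13 ⊕ 0x1B = 0x08
  0x08 ⊕ 0xA5 = 0xAD
  0xAD ⊕ 0x12 = 0xBF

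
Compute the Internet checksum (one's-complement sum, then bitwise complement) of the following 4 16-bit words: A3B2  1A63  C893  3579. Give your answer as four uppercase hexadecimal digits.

43DD

One's-complement addition (fold any carry out of bit 15 back into bit 0):
  0xA3B2 + 0x1A63 = 0x0BE15
  0xBE15 + 0xC893 = 0x186A8 → wrap carry → 0x86A9
  0x86A9 + 0x3579 = 0x0BC22
One's-complement sum = 0xBC22.
Checksum = ~0xBC22 & 0xFFFF = 0x43DD.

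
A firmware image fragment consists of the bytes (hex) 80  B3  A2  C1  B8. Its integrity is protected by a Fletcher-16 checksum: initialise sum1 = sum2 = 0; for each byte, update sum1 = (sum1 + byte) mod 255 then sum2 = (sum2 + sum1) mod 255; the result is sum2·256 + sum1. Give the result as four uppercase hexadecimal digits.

7551

Running sums (mod 255):
  after byte 0 (80): sum1=128, sum2=128
  after byte 1 (B3): sum1=52, sum2=180
  after byte 2 (A2): sum1=214, sum2=139
  after byte 3 (C1): sum1=152, sum2=36
  after byte 4 (B8): sum1=81, sum2=117
Checksum = sum2·256 + sum1 = 117·256 + 81 = 30033 = 0x7551.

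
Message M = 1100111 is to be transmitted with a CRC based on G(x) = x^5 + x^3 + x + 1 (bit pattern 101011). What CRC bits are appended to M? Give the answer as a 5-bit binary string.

00100

Append 5 zeros: 110011100000. Divide by 101011 (XOR where the leading bit is 1):
  pos 0: 110011 XOR 101011 = 011000
  pos 1: 110001 XOR 101011 = 011010
  pos 2: 110100 XOR 101011 = 011111
  pos 3: 111110 XOR 101011 = 010101
  pos 4: 101010 XOR 101011 = 000001
Remainder (last 5 bits) = 00100. This is the CRC / FCS.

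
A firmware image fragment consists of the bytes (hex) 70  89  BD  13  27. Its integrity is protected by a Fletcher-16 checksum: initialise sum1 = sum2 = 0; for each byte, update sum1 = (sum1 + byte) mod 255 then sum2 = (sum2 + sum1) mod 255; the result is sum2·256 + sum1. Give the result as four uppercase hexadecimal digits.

DEF1

Running sums (mod 255):
  after byte 0 (70): sum1=112, sum2=112
  after byte 1 (89): sum1=249, sum2=106
  after byte 2 (BD): sum1=183, sum2=34
  after byte 3 (13): sum1=202, sum2=236
  after byte 4 (27): sum1=241, sum2=222
Checksum = sum2·256 + sum1 = 222·256 + 241 = 57073 = 0xDEF1.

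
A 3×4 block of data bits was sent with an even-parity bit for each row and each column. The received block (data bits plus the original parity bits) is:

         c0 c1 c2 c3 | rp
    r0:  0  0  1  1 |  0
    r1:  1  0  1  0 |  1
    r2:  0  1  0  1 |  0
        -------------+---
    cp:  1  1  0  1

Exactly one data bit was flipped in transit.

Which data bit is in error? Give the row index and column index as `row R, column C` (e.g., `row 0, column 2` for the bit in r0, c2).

Recompute each row's even parity and compare to rp:
  r0: data parity 0, sent rp 0 → ok
  r1: data parity 0, sent rp 1 → mismatch
  r2: data parity 0, sent rp 0 → ok
Recompute each column's even parity and compare to cp:
  c0: data parity 1, sent cp 1 → ok
  c1: data parity 1, sent cp 1 → ok
  c2: data parity 0, sent cp 0 → ok
  c3: data parity 0, sent cp 1 → mismatch
Exactly one row (r1) and one column (c3) fail → the flipped bit is at their intersection.

row 1, column 3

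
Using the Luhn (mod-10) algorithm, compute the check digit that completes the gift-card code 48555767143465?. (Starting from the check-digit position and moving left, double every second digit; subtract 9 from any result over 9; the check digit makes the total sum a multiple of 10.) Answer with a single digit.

Partial digits right→left: 5 6 4 3 4 1 7 6 7 5 5 5 8 4
Double every second digit counting from the check-digit position (so the 1st, 3rd, 5th, ... of the partial from the right).
  doubled (with −9 where >9): 1 8 8 5 5 1 7 → sum 35
  kept as-is: 6 3 1 6 5 5 4 → sum 30
Total = 35 + 30 = 65.
Check digit = (10 − (65 mod 10)) mod 10 = 5.

5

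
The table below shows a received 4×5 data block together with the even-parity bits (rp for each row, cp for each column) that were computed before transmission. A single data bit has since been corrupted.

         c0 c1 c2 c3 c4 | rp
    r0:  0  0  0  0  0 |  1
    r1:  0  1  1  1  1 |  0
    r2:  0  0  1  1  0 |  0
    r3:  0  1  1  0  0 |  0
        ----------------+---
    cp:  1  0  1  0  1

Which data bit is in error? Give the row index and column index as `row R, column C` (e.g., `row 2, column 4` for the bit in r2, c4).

row 0, column 0

Recompute each row's even parity and compare to rp:
  r0: data parity 0, sent rp 1 → mismatch
  r1: data parity 0, sent rp 0 → ok
  r2: data parity 0, sent rp 0 → ok
  r3: data parity 0, sent rp 0 → ok
Recompute each column's even parity and compare to cp:
  c0: data parity 0, sent cp 1 → mismatch
  c1: data parity 0, sent cp 0 → ok
  c2: data parity 1, sent cp 1 → ok
  c3: data parity 0, sent cp 0 → ok
  c4: data parity 1, sent cp 1 → ok
Exactly one row (r0) and one column (c0) fail → the flipped bit is at their intersection.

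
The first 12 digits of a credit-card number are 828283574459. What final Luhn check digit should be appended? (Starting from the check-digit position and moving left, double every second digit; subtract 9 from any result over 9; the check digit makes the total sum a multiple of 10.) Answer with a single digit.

6

Partial digits right→left: 9 5 4 4 7 5 3 8 2 8 2 8
Double every second digit counting from the check-digit position (so the 1st, 3rd, 5th, ... of the partial from the right).
  doubled (with −9 where >9): 9 8 5 6 4 4 → sum 36
  kept as-is: 5 4 5 8 8 8 → sum 38
Total = 36 + 38 = 74.
Check digit = (10 − (74 mod 10)) mod 10 = 6.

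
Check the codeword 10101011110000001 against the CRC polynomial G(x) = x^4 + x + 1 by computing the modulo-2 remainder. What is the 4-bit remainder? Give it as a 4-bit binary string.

Modulo-2 division of 10101011110000001 by 10011:
  pos 0: 10101 XOR 10011 = 00110
  pos 2: 11001 XOR 10011 = 01010
  pos 3: 10101 XOR 10011 = 00110
  pos 5: 11011 XOR 10011 = 01000
  pos 6: 10000 XOR 10011 = 00011
  pos 9: 11000 XOR 10011 = 01011
  pos 10: 10110 XOR 10011 = 00101
  pos 12: 10101 XOR 10011 = 00110
Remainder = 0110 (nonzero — an error is detected).

0110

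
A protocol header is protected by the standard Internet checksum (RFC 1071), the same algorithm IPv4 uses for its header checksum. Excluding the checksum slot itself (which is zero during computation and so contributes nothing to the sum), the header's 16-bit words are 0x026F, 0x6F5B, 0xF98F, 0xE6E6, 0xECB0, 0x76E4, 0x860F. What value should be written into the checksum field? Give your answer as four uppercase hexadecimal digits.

C419

One's-complement addition (fold any carry out of bit 15 back into bit 0):
  0x026F + 0x6F5B = 0x071CA
  0x71CA + 0xF98F = 0x16B59 → wrap carry → 0x6B5A
  0x6B5A + 0xE6E6 = 0x15240 → wrap carry → 0x5241
  0x5241 + 0xECB0 = 0x13EF1 → wrap carry → 0x3EF2
  0x3EF2 + 0x76E4 = 0x0B5D6
  0xB5D6 + 0x860F = 0x13BE5 → wrap carry → 0x3BE6
One's-complement sum = 0x3BE6.
Checksum = ~0x3BE6 & 0xFFFF = 0xC419.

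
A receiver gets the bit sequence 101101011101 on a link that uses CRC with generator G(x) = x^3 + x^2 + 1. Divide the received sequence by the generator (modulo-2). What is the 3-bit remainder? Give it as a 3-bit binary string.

000

Modulo-2 division of 101101011101 by 1101:
  pos 0: 1011 XOR 1101 = 0110
  pos 1: 1100 XOR 1101 = 0001
  pos 4: 1101 XOR 1101 = 0000
  pos 8: 1101 XOR 1101 = 0000
Remainder = 000 (zero — the frame passes the CRC check).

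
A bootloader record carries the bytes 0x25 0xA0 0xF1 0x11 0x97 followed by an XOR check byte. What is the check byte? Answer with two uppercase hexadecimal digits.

F2

XOR the bytes together:
  start with 0x25
  0x25 ⊕ 0xA0 = 0x85
  0x85 ⊕ 0xF1 = 0x74
  0x74 ⊕ 0x11 = 0x65
  0x65 ⊕ 0x97 = 0xF2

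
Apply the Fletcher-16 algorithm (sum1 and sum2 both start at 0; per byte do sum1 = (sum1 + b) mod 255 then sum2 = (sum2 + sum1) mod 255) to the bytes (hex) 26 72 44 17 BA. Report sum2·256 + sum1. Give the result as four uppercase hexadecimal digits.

Running sums (mod 255):
  after byte 0 (26): sum1=38, sum2=38
  after byte 1 (72): sum1=152, sum2=190
  after byte 2 (44): sum1=220, sum2=155
  after byte 3 (17): sum1=243, sum2=143
  after byte 4 (BA): sum1=174, sum2=62
Checksum = sum2·256 + sum1 = 62·256 + 174 = 16046 = 0x3EAE.

3EAE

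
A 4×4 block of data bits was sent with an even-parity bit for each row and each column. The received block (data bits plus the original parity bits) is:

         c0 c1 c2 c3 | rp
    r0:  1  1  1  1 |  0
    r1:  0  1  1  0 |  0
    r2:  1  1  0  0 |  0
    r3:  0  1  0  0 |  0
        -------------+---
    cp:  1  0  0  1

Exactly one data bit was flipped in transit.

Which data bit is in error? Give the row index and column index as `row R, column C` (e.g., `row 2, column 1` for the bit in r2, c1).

row 3, column 0

Recompute each row's even parity and compare to rp:
  r0: data parity 0, sent rp 0 → ok
  r1: data parity 0, sent rp 0 → ok
  r2: data parity 0, sent rp 0 → ok
  r3: data parity 1, sent rp 0 → mismatch
Recompute each column's even parity and compare to cp:
  c0: data parity 0, sent cp 1 → mismatch
  c1: data parity 0, sent cp 0 → ok
  c2: data parity 0, sent cp 0 → ok
  c3: data parity 1, sent cp 1 → ok
Exactly one row (r3) and one column (c0) fail → the flipped bit is at their intersection.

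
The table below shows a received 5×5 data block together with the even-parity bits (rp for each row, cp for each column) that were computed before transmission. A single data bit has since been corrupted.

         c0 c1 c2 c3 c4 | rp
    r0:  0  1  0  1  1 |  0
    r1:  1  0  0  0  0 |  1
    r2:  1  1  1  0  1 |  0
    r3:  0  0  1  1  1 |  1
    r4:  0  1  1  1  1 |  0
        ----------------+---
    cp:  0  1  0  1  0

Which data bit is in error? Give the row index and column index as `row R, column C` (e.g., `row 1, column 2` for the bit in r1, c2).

Recompute each row's even parity and compare to rp:
  r0: data parity 1, sent rp 0 → mismatch
  r1: data parity 1, sent rp 1 → ok
  r2: data parity 0, sent rp 0 → ok
  r3: data parity 1, sent rp 1 → ok
  r4: data parity 0, sent rp 0 → ok
Recompute each column's even parity and compare to cp:
  c0: data parity 0, sent cp 0 → ok
  c1: data parity 1, sent cp 1 → ok
  c2: data parity 1, sent cp 0 → mismatch
  c3: data parity 1, sent cp 1 → ok
  c4: data parity 0, sent cp 0 → ok
Exactly one row (r0) and one column (c2) fail → the flipped bit is at their intersection.

row 0, column 2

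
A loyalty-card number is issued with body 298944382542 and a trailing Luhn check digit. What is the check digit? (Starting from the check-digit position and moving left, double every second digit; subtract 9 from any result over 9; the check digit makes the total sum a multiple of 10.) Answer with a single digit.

Partial digits right→left: 2 4 5 2 8 3 4 4 9 8 9 2
Double every second digit counting from the check-digit position (so the 1st, 3rd, 5th, ... of the partial from the right).
  doubled (with −9 where >9): 4 1 7 8 9 9 → sum 38
  kept as-is: 4 2 3 4 8 2 → sum 23
Total = 38 + 23 = 61.
Check digit = (10 − (61 mod 10)) mod 10 = 9.

9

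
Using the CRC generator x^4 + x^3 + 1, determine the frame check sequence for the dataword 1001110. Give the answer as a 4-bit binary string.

1001

Append 4 zeros: 10011100000. Divide by 11001 (XOR where the leading bit is 1):
  pos 0: 10011 XOR 11001 = 01010
  pos 1: 10101 XOR 11001 = 01100
  pos 2: 11000 XOR 11001 = 00001
  pos 6: 10000 XOR 11001 = 01001
Remainder (last 4 bits) = 1001. This is the CRC / FCS.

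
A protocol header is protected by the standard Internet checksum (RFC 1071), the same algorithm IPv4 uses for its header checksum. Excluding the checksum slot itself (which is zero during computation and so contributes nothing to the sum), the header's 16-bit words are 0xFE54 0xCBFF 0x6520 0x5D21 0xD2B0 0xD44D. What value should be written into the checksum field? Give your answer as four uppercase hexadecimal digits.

CC6A

One's-complement addition (fold any carry out of bit 15 back into bit 0):
  0xFE54 + 0xCBFF = 0x1CA53 → wrap carry → 0xCA54
  0xCA54 + 0x6520 = 0x12F74 → wrap carry → 0x2F75
  0x2F75 + 0x5D21 = 0x08C96
  0x8C96 + 0xD2B0 = 0x15F46 → wrap carry → 0x5F47
  0x5F47 + 0xD44D = 0x13394 → wrap carry → 0x3395
One's-complement sum = 0x3395.
Checksum = ~0x3395 & 0xFFFF = 0xCC6A.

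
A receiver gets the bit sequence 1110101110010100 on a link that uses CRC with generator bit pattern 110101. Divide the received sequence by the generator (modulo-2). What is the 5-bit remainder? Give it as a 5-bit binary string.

Modulo-2 division of 1110101110010100 by 110101:
  pos 0: 111010 XOR 110101 = 001111
  pos 2: 111111 XOR 110101 = 001010
  pos 4: 101010 XOR 110101 = 011111
  pos 5: 111110 XOR 110101 = 001011
  pos 7: 101110 XOR 110101 = 011011
  pos 8: 110111 XOR 110101 = 000010
Remainder = 01000 (nonzero — an error is detected).

01000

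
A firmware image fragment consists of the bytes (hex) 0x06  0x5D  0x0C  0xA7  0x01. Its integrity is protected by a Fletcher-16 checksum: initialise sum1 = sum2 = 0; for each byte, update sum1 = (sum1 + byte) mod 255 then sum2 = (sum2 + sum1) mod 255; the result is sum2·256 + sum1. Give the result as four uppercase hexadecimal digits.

0818

Running sums (mod 255):
  after byte 0 (0x06): sum1=6, sum2=6
  after byte 1 (0x5D): sum1=99, sum2=105
  after byte 2 (0x0C): sum1=111, sum2=216
  after byte 3 (0xA7): sum1=23, sum2=239
  after byte 4 (0x01): sum1=24, sum2=8
Checksum = sum2·256 + sum1 = 8·256 + 24 = 2072 = 0x0818.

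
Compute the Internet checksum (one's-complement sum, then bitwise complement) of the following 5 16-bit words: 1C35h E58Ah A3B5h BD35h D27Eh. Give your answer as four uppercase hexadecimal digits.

CAD5

One's-complement addition (fold any carry out of bit 15 back into bit 0):
  0x1C35 + 0xE58A = 0x101BF → wrap carry → 0x01C0
  0x01C0 + 0xA3B5 = 0x0A575
  0xA575 + 0xBD35 = 0x162AA → wrap carry → 0x62AB
  0x62AB + 0xD27E = 0x13529 → wrap carry → 0x352A
One's-complement sum = 0x352A.
Checksum = ~0x352A & 0xFFFF = 0xCAD5.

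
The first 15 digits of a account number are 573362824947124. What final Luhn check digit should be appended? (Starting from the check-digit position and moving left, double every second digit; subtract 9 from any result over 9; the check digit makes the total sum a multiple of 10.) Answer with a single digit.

5

Partial digits right→left: 4 2 1 7 4 9 4 2 8 2 6 3 3 7 5
Double every second digit counting from the check-digit position (so the 1st, 3rd, 5th, ... of the partial from the right).
  doubled (with −9 where >9): 8 2 8 8 7 3 6 1 → sum 43
  kept as-is: 2 7 9 2 2 3 7 → sum 32
Total = 43 + 32 = 75.
Check digit = (10 − (75 mod 10)) mod 10 = 5.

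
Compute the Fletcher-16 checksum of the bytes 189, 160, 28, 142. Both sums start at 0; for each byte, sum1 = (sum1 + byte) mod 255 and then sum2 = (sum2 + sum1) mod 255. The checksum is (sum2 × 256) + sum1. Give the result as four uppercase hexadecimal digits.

Running sums (mod 255):
  after byte 0 (189): sum1=189, sum2=189
  after byte 1 (160): sum1=94, sum2=28
  after byte 2 (28): sum1=122, sum2=150
  after byte 3 (142): sum1=9, sum2=159
Checksum = sum2·256 + sum1 = 159·256 + 9 = 40713 = 0x9F09.

9F09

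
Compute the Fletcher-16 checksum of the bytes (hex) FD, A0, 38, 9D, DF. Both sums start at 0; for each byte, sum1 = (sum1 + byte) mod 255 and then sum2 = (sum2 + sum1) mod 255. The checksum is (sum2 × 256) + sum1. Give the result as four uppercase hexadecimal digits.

3C54

Running sums (mod 255):
  after byte 0 (FD): sum1=253, sum2=253
  after byte 1 (A0): sum1=158, sum2=156
  after byte 2 (38): sum1=214, sum2=115
  after byte 3 (9D): sum1=116, sum2=231
  after byte 4 (DF): sum1=84, sum2=60
Checksum = sum2·256 + sum1 = 60·256 + 84 = 15444 = 0x3C54.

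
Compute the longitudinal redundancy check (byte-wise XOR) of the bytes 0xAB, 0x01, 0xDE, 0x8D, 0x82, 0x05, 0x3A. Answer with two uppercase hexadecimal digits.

XOR the bytes together:
  start with 0xAB
  0xAB ⊕ 0x01 = 0xAA
  0xAA ⊕ 0xDE = 0x74
  0x74 ⊕ 0x8D = 0xF9
  0xF9 ⊕ 0x82 = 0x7B
  0x7B ⊕ 0x05 = 0x7E
  0x7E ⊕ 0x3A = 0x44

44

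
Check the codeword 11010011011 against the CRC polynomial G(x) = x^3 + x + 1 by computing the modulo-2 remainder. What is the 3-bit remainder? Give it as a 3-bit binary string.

Modulo-2 division of 11010011011 by 1011:
  pos 0: 1101 XOR 1011 = 0110
  pos 1: 1100 XOR 1011 = 0111
  pos 2: 1110 XOR 1011 = 0101
  pos 3: 1011 XOR 1011 = 0000
  pos 7: 1011 XOR 1011 = 0000
Remainder = 000 (zero — the frame passes the CRC check).

000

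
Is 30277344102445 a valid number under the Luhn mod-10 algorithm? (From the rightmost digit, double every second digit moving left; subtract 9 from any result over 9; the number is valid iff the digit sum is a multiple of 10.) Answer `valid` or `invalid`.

valid

From the right, keep odd positions and double even positions (subtract 9 from any doubled value over 9):
  doubled (positions 2,4,...): 8 4 2 8 5 4 6 → sum 37
  kept (positions 1,3,...): 5 4 0 4 3 7 0 → sum 23
Total = 60.
60 mod 10 = 0, so the number is valid.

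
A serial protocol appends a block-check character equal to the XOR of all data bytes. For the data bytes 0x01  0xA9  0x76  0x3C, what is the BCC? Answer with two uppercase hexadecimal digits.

XOR the bytes together:
  start with 0x01
  0x01 ⊕ 0xA9 = 0xA8
  0xA8 ⊕ 0x76 = 0xDE
  0xDE ⊕ 0x3C = 0xE2

E2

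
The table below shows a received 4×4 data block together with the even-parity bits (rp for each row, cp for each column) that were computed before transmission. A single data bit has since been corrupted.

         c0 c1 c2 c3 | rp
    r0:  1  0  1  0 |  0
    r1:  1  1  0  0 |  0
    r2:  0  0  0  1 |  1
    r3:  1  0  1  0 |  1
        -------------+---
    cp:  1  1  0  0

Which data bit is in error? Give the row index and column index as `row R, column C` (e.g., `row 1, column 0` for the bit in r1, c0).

row 3, column 3

Recompute each row's even parity and compare to rp:
  r0: data parity 0, sent rp 0 → ok
  r1: data parity 0, sent rp 0 → ok
  r2: data parity 1, sent rp 1 → ok
  r3: data parity 0, sent rp 1 → mismatch
Recompute each column's even parity and compare to cp:
  c0: data parity 1, sent cp 1 → ok
  c1: data parity 1, sent cp 1 → ok
  c2: data parity 0, sent cp 0 → ok
  c3: data parity 1, sent cp 0 → mismatch
Exactly one row (r3) and one column (c3) fail → the flipped bit is at their intersection.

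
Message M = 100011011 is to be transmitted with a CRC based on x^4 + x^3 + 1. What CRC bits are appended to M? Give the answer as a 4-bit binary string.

1000

Append 4 zeros: 1000110110000. Divide by 11001 (XOR where the leading bit is 1):
  pos 0: 10001 XOR 11001 = 01000
  pos 1: 10001 XOR 11001 = 01000
  pos 2: 10000 XOR 11001 = 01001
  pos 3: 10011 XOR 11001 = 01010
  pos 4: 10101 XOR 11001 = 01100
  pos 5: 11000 XOR 11001 = 00001
Remainder (last 4 bits) = 1000. This is the CRC / FCS.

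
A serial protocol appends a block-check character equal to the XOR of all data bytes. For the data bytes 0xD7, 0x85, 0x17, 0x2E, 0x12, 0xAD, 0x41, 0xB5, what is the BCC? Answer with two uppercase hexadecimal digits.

20

XOR the bytes together:
  start with 0xD7
  0xD7 ⊕ 0x85 = 0x52
  0x52 ⊕ 0x17 = 0x45
  0x45 ⊕ 0x2E = 0x6B
  0x6B ⊕ 0x12 = 0x79
  0x79 ⊕ 0xAD = 0xD4
  0xD4 ⊕ 0x41 = 0x95
  0x95 ⊕ 0xB5 = 0x20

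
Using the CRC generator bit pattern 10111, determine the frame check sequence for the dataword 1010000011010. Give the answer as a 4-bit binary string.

1000

Append 4 zeros: 10100000110100000. Divide by 10111 (XOR where the leading bit is 1):
  pos 0: 10100 XOR 10111 = 00011
  pos 3: 11000 XOR 10111 = 01111
  pos 4: 11111 XOR 10111 = 01000
  pos 5: 10001 XOR 10111 = 00110
  pos 7: 11001 XOR 10111 = 01110
  pos 8: 11100 XOR 10111 = 01011
  pos 9: 10110 XOR 10111 = 00001
Remainder (last 4 bits) = 1000. This is the CRC / FCS.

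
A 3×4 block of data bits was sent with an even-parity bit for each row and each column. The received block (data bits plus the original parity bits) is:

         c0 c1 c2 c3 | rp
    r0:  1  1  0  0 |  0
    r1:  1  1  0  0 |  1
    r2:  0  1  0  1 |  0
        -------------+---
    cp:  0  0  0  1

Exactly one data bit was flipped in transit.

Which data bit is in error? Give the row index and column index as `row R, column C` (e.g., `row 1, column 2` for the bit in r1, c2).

Recompute each row's even parity and compare to rp:
  r0: data parity 0, sent rp 0 → ok
  r1: data parity 0, sent rp 1 → mismatch
  r2: data parity 0, sent rp 0 → ok
Recompute each column's even parity and compare to cp:
  c0: data parity 0, sent cp 0 → ok
  c1: data parity 1, sent cp 0 → mismatch
  c2: data parity 0, sent cp 0 → ok
  c3: data parity 1, sent cp 1 → ok
Exactly one row (r1) and one column (c1) fail → the flipped bit is at their intersection.

row 1, column 1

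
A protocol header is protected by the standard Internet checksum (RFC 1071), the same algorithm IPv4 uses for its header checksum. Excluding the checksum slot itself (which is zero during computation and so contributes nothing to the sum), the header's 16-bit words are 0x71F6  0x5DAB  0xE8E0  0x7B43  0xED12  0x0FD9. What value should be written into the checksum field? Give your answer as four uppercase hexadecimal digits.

CF4D

One's-complement addition (fold any carry out of bit 15 back into bit 0):
  0x71F6 + 0x5DAB = 0x0CFA1
  0xCFA1 + 0xE8E0 = 0x1B881 → wrap carry → 0xB882
  0xB882 + 0x7B43 = 0x133C5 → wrap carry → 0x33C6
  0x33C6 + 0xED12 = 0x120D8 → wrap carry → 0x20D9
  0x20D9 + 0x0FD9 = 0x030B2
One's-complement sum = 0x30B2.
Checksum = ~0x30B2 & 0xFFFF = 0xCF4D.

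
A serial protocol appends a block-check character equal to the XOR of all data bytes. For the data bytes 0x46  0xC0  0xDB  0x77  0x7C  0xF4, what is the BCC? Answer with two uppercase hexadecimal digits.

A2

XOR the bytes together:
  start with 0x46
  0x46 ⊕ 0xC0 = 0x86
  0x86 ⊕ 0xDB = 0x5D
  0x5D ⊕ 0x77 = 0x2A
  0x2A ⊕ 0x7C = 0x56
  0x56 ⊕ 0xF4 = 0xA2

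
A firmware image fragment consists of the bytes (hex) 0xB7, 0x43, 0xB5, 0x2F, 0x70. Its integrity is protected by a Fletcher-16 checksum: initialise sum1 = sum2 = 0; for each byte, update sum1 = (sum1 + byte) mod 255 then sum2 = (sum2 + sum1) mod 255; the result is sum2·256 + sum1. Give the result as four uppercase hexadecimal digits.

Running sums (mod 255):
  after byte 0 (0xB7): sum1=183, sum2=183
  after byte 1 (0x43): sum1=250, sum2=178
  after byte 2 (0xB5): sum1=176, sum2=99
  after byte 3 (0x2F): sum1=223, sum2=67
  after byte 4 (0x70): sum1=80, sum2=147
Checksum = sum2·256 + sum1 = 147·256 + 80 = 37712 = 0x9350.

9350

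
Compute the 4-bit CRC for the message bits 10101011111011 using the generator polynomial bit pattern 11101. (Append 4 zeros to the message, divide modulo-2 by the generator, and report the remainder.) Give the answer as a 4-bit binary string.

Append 4 zeros: 101010111110110000. Divide by 11101 (XOR where the leading bit is 1):
  pos 0: 10101 XOR 11101 = 01000
  pos 1: 10000 XOR 11101 = 01101
  pos 2: 11011 XOR 11101 = 00110
  pos 4: 11011 XOR 11101 = 00110
  pos 6: 11011 XOR 11101 = 00110
  pos 8: 11001 XOR 11101 = 00100
  pos 10: 10010 XOR 11101 = 01111
  pos 11: 11110 XOR 11101 = 00011
Remainder (last 4 bits) = 1100. This is the CRC / FCS.

1100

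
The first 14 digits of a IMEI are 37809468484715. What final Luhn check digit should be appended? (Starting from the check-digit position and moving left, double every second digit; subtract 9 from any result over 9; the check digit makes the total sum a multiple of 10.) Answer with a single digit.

Partial digits right→left: 5 1 7 4 8 4 8 6 4 9 0 8 7 3
Double every second digit counting from the check-digit position (so the 1st, 3rd, 5th, ... of the partial from the right).
  doubled (with −9 where >9): 1 5 7 7 8 0 5 → sum 33
  kept as-is: 1 4 4 6 9 8 3 → sum 35
Total = 33 + 35 = 68.
Check digit = (10 − (68 mod 10)) mod 10 = 2.

2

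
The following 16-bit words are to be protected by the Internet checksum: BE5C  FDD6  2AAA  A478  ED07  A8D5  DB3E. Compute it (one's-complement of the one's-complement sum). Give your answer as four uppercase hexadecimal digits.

038D

One's-complement addition (fold any carry out of bit 15 back into bit 0):
  0xBE5C + 0xFDD6 = 0x1BC32 → wrap carry → 0xBC33
  0xBC33 + 0x2AAA = 0x0E6DD
  0xE6DD + 0xA478 = 0x18B55 → wrap carry → 0x8B56
  0x8B56 + 0xED07 = 0x1785D → wrap carry → 0x785E
  0x785E + 0xA8D5 = 0x12133 → wrap carry → 0x2134
  0x2134 + 0xDB3E = 0x0FC72
One's-complement sum = 0xFC72.
Checksum = ~0xFC72 & 0xFFFF = 0x038D.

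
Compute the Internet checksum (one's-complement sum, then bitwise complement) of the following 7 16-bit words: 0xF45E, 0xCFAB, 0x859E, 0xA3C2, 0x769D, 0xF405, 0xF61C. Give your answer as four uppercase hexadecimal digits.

B1D3

One's-complement addition (fold any carry out of bit 15 back into bit 0):
  0xF45E + 0xCFAB = 0x1C409 → wrap carry → 0xC40A
  0xC40A + 0x859E = 0x149A8 → wrap carry → 0x49A9
  0x49A9 + 0xA3C2 = 0x0ED6B
  0xED6B + 0x769D = 0x16408 → wrap carry → 0x6409
  0x6409 + 0xF405 = 0x1580E → wrap carry → 0x580F
  0x580F + 0xF61C = 0x14E2B → wrap carry → 0x4E2C
One's-complement sum = 0x4E2C.
Checksum = ~0x4E2C & 0xFFFF = 0xB1D3.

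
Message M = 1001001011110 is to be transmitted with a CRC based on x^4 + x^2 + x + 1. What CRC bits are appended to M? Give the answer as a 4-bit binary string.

0001

Append 4 zeros: 10010010111100000. Divide by 10111 (XOR where the leading bit is 1):
  pos 0: 10010 XOR 10111 = 00101
  pos 2: 10101 XOR 10111 = 00010
  pos 5: 10011 XOR 10111 = 00100
  pos 7: 10011 XOR 10111 = 00100
  pos 9: 10000 XOR 10111 = 00111
  pos 11: 11100 XOR 10111 = 01011
  pos 12: 10110 XOR 10111 = 00001
Remainder (last 4 bits) = 0001. This is the CRC / FCS.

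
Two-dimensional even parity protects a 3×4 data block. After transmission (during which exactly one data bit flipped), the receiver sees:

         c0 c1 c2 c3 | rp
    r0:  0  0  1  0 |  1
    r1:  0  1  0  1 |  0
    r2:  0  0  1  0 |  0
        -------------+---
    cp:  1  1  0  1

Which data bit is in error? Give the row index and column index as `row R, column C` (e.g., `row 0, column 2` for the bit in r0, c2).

Recompute each row's even parity and compare to rp:
  r0: data parity 1, sent rp 1 → ok
  r1: data parity 0, sent rp 0 → ok
  r2: data parity 1, sent rp 0 → mismatch
Recompute each column's even parity and compare to cp:
  c0: data parity 0, sent cp 1 → mismatch
  c1: data parity 1, sent cp 1 → ok
  c2: data parity 0, sent cp 0 → ok
  c3: data parity 1, sent cp 1 → ok
Exactly one row (r2) and one column (c0) fail → the flipped bit is at their intersection.

row 2, column 0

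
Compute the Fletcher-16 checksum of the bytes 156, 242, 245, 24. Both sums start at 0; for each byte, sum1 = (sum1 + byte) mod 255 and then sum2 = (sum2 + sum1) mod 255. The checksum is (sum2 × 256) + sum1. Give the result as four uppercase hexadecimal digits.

Running sums (mod 255):
  after byte 0 (156): sum1=156, sum2=156
  after byte 1 (242): sum1=143, sum2=44
  after byte 2 (245): sum1=133, sum2=177
  after byte 3 (24): sum1=157, sum2=79
Checksum = sum2·256 + sum1 = 79·256 + 157 = 20381 = 0x4F9D.

4F9D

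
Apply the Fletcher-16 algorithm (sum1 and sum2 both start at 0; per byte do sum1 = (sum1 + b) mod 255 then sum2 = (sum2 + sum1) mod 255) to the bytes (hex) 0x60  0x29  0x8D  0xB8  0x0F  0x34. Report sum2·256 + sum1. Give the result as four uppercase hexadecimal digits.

Running sums (mod 255):
  after byte 0 (0x60): sum1=96, sum2=96
  after byte 1 (0x29): sum1=137, sum2=233
  after byte 2 (0x8D): sum1=23, sum2=1
  after byte 3 (0xB8): sum1=207, sum2=208
  after byte 4 (0x0F): sum1=222, sum2=175
  after byte 5 (0x34): sum1=19, sum2=194
Checksum = sum2·256 + sum1 = 194·256 + 19 = 49683 = 0xC213.

C213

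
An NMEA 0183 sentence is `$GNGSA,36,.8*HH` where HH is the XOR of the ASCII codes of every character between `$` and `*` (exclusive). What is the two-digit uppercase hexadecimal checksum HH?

XOR the ASCII codes of the payload characters:
  'G' = 0x47 → acc = 0x47
  'N' = 0x4E → acc = 0x09
  'G' = 0x47 → acc = 0x4E
  'S' = 0x53 → acc = 0x1D
  'A' = 0x41 → acc = 0x5C
  ',' = 0x2C → acc = 0x70
  '3' = 0x33 → acc = 0x43
  '6' = 0x36 → acc = 0x75
  ',' = 0x2C → acc = 0x59
  '.' = 0x2E → acc = 0x77
  '8' = 0x38 → acc = 0x4F
Checksum = 0x4F.

4F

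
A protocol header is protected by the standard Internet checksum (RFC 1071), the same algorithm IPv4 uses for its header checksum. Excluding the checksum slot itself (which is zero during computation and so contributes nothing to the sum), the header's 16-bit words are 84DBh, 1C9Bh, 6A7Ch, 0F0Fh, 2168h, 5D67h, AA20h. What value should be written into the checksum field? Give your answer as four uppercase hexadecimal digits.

BC0D

One's-complement addition (fold any carry out of bit 15 back into bit 0):
  0x84DB + 0x1C9B = 0x0A176
  0xA176 + 0x6A7C = 0x10BF2 → wrap carry → 0x0BF3
  0x0BF3 + 0x0F0F = 0x01B02
  0x1B02 + 0x2168 = 0x03C6A
  0x3C6A + 0x5D67 = 0x099D1
  0x99D1 + 0xAA20 = 0x143F1 → wrap carry → 0x43F2
One's-complement sum = 0x43F2.
Checksum = ~0x43F2 & 0xFFFF = 0xBC0D.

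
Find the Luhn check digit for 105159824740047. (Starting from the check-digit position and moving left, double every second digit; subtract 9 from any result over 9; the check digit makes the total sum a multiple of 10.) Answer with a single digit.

5

Partial digits right→left: 7 4 0 0 4 7 4 2 8 9 5 1 5 0 1
Double every second digit counting from the check-digit position (so the 1st, 3rd, 5th, ... of the partial from the right).
  doubled (with −9 where >9): 5 0 8 8 7 1 1 2 → sum 32
  kept as-is: 4 0 7 2 9 1 0 → sum 23
Total = 32 + 23 = 55.
Check digit = (10 − (55 mod 10)) mod 10 = 5.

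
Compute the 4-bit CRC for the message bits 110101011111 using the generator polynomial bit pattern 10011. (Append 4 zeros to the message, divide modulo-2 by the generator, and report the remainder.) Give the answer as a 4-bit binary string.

0111

Append 4 zeros: 1101010111110000. Divide by 10011 (XOR where the leading bit is 1):
  pos 0: 11010 XOR 10011 = 01001
  pos 1: 10011 XOR 10011 = 00000
  pos 7: 11111 XOR 10011 = 01100
  pos 8: 11000 XOR 10011 = 01011
  pos 9: 10110 XOR 10011 = 00101
  pos 11: 10100 XOR 10011 = 00111
Remainder (last 4 bits) = 0111. This is the CRC / FCS.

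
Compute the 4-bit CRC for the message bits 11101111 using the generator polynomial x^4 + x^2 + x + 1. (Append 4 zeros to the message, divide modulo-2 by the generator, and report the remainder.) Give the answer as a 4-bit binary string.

Append 4 zeros: 111011110000. Divide by 10111 (XOR where the leading bit is 1):
  pos 0: 11101 XOR 10111 = 01010
  pos 1: 10101 XOR 10111 = 00010
  pos 4: 10110 XOR 10111 = 00001
Remainder (last 4 bits) = 1000. This is the CRC / FCS.

1000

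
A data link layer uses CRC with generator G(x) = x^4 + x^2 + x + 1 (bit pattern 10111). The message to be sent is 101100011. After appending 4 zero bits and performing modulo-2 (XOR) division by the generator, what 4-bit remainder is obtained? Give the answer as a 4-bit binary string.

Append 4 zeros: 1011000110000. Divide by 10111 (XOR where the leading bit is 1):
  pos 0: 10110 XOR 10111 = 00001
  pos 4: 10011 XOR 10111 = 00100
  pos 6: 10000 XOR 10111 = 00111
  pos 8: 11100 XOR 10111 = 01011
Remainder (last 4 bits) = 1011. This is the CRC / FCS.

1011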